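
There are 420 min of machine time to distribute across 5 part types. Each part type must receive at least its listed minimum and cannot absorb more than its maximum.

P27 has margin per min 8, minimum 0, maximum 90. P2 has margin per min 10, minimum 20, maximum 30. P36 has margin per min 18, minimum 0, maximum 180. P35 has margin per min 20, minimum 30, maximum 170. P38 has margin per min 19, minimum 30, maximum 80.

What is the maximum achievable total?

Meeting every minimum uses 0+20+0+30+30 = 80 min, leaving 340.
Order the part types by margin per min: P35 20 > P38 19 > P36 18 > P2 10 > P27 8.
Give P35 140 more to hit its cap of 170 ; 200 left.
P38 takes 50 more to reach its cap of 80 ; 150 left.
P36: +150 (room for 180) → 150. Pool exhausted.
Total = 10×20 + 18×150 + 20×170 + 19×80 = 7820.

7820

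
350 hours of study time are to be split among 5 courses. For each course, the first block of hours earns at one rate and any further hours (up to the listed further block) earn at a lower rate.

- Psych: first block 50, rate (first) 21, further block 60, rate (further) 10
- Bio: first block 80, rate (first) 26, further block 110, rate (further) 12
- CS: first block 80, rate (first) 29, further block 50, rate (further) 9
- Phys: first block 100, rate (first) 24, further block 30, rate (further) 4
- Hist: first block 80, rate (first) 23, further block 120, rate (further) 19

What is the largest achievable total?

8850

Treat each block as its own option and order by rate: CS/tier1 29 > Bio/tier1 26 > Phys/tier1 24 > Hist/tier1 23 > Psych/tier1 21 > Hist/tier2 19 > Bio/tier2 12 > Psych/tier2 10 > CS/tier2 9 > Phys/tier2 4.
CS tier1 at 29: fill all 80 → 270 left.
Fill Bio tier1 block (80 at 26) → 190 left.
Phys/tier1 (24): +100 → 90 left.
Hist/tier1 (23): +80 → 10 left.
Psych/tier1: +10 of 50 at 21; pool empty.
Total = 29×80 + 26×80 + 24×100 + 23×80 + 21×10 = 8850.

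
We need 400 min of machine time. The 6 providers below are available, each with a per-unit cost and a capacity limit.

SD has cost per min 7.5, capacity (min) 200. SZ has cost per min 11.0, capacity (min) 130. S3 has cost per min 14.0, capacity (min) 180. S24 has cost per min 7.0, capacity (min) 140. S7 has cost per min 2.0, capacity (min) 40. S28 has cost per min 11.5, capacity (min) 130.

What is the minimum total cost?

2780

Use providers in increasing cost order.
S7 at 2.0: take all 40 min → 360 still needed.
S24 (7.0): use full 140 → 220 min to go.
SD (7.5): use full 200 → 20 min to go.
SZ (11.0): take the remaining 20 → done.
S28, S3: unused.
Cost = 40×2.0 + 140×7.0 + 200×7.5 + 20×11.0 = 2780.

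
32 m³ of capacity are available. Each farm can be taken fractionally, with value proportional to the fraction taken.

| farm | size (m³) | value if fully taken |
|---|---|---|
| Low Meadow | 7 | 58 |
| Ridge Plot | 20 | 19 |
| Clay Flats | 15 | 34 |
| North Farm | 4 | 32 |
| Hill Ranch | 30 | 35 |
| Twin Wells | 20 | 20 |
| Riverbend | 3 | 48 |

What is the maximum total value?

Sort by value density: Riverbend 48/3≈16, Low Meadow 58/7≈8.29, North Farm 32/4≈8, Clay Flats 34/15≈2.27, Hill Ranch 35/30≈1.17, Twin Wells 20/20≈1, Ridge Plot 19/20≈0.95.
Take all of Riverbend (3 m³, value 48) — 29 m³ left.
Take all of Low Meadow (7 m³, value 58) — 22 m³ left.
All 4 m³ of North Farm fit (value 32) — 18 remain.
All 15 m³ of Clay Flats fit (value 34) — 3 remain.
3 m³ left: a 3/30 share of Hill Ranch gives 35×3/30 = 3.5.
Total value = 175.5.

175.5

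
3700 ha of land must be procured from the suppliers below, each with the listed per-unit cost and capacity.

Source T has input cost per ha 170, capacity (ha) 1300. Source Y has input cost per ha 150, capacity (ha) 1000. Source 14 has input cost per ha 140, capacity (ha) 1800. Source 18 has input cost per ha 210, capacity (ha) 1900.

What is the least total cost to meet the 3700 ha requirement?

Cheapest first:
Take 1800 from Source 14 at 140 — need 1900 more.
Source Y (150): use full 1000 — 900 ha to go.
Take 900 from Source T at 170 to finish.
Source 18: unused.
Cost = 1800×140 + 1000×150 + 900×170 = 555000.

555000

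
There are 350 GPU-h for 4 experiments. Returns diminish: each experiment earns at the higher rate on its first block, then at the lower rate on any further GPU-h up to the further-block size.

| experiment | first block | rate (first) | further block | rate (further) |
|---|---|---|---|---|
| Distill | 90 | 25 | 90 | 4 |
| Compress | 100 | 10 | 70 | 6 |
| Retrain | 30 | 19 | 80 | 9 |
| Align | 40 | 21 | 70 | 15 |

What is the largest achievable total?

Treat each block as its own option and order by rate: Distill/T1 25 > Align/T1 21 > Retrain/T1 19 > Align/T2 15 > Compress/T1 10 > Retrain/T2 9 > Compress/T2 6 > Distill/T2 4.
Fill Distill T1 block (90 at 25) ; 260 left.
Align/T1 (21): +40 ; 220 left.
Retrain/T1 (19): +30 ; 190 left.
Align T2 at 15: fill all 70 ; 120 left.
Compress/T1 (10): +100 ; 20 left.
20 remain; put them into Retrain T2 at 9.
Total = 25×90 + 21×40 + 19×30 + 15×70 + 10×100 + 9×20 = 5890.

5890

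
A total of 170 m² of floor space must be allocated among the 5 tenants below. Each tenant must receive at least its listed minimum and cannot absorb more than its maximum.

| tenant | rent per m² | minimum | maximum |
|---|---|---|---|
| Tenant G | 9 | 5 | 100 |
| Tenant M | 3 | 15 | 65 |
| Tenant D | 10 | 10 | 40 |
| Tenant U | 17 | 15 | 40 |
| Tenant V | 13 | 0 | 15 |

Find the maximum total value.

1860

Meeting every minimum uses 5+15+10+15+0 = 45 m², leaving 125.
Highest rent per m² first: Tenant U 17 > Tenant V 13 > Tenant D 10 > Tenant G 9 > Tenant M 3.
Tenant U takes 25 more to reach its cap of 40 ; 100 left.
Tenant V: +15 to 15 (cap) ; 85 left.
Tenant D: +30 to 40 (cap) ; 55 left.
Only 55 left; Tenant G takes them to reach 60.
Total = 9×60 + 3×15 + 10×40 + 17×40 + 13×15 = 1860.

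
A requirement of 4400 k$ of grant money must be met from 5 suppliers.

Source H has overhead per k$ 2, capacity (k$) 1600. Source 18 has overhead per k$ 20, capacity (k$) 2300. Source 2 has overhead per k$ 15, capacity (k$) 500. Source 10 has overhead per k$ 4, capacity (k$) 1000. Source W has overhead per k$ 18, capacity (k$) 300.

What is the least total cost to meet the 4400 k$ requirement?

40100

Fill from the cheapest supplier first.
Source H (2): use full 1600 → 2800 k$ to go.
Source 10 at 4: take all 1000 k$ → 1800 still needed.
Source 2 at 15: take all 500 k$ → 1300 still needed.
Source W (18): use full 300 → 1000 k$ to go.
Source 18 (20): take the remaining 1000 → done.
Cost = 1600×2 + 1000×4 + 500×15 + 300×18 + 1000×20 = 40100.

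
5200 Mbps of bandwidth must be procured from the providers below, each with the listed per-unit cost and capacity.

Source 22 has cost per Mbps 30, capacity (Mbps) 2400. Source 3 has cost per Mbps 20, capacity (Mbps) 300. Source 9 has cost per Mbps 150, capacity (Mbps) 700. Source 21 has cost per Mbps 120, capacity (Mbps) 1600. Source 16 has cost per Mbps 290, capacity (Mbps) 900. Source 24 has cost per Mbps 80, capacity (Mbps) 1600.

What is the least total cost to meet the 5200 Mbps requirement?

Use providers in increasing cost order.
Source 3 (20): use full 300 ; 4900 Mbps to go.
Take 2400 from Source 22 at 30 ; need 2500 more.
Source 24 at 80: take all 1600 Mbps ; 900 still needed.
Source 21 (120): take the remaining 900 ; done.
Source 9, Source 16: unused.
Cost = 300×20 + 2400×30 + 1600×80 + 900×120 = 314000.

314000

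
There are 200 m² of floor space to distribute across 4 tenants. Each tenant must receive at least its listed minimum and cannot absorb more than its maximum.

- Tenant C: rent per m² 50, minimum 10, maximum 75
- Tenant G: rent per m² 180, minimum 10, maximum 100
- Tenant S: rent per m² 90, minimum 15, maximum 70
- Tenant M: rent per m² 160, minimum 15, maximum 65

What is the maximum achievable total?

Meeting every minimum uses 10+10+15+15 = 50 m², leaving 150.
Highest rent per m² first: Tenant G 180 > Tenant M 160 > Tenant S 90 > Tenant C 50.
Tenant G takes 90 more to reach its cap of 100 ; 60 left.
Tenant M takes 50 more to reach its cap of 65 ; 10 left.
Only 10 left; Tenant S takes them to reach 25.
Total = 50×10 + 180×100 + 90×25 + 160×65 = 31150.

31150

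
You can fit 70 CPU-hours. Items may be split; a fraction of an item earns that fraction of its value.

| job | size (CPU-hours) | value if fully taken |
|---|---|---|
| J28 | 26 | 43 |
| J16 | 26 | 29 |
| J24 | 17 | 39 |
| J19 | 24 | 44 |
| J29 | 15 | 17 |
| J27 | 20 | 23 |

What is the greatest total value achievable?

129.45

Sort by value density: J24 39/17≈2.29, J19 44/24≈1.83, J28 43/26≈1.65, J27 23/20≈1.15, J29 17/15≈1.13, J16 29/26≈1.12.
J24: take in full, 17 CPU-hours for value 39 ; 53 left.
All 24 CPU-hours of J19 fit (value 44) ; 29 remain.
Take all of J28 (26 CPU-hours, value 43) ; 3 CPU-hours left.
Only 3 CPU-hours remain; take 3/20 of J27 for value 23×3/20 = 3.45.
Total value = 129.45.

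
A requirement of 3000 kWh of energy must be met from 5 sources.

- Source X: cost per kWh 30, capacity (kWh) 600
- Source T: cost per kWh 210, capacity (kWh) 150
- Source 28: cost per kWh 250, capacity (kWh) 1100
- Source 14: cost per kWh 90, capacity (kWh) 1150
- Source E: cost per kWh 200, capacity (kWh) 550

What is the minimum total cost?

400500

Use sources in increasing cost order.
Source X (30): use full 600 ; 2400 kWh to go.
Source 14 at 90: take all 1150 kWh ; 1250 still needed.
Source E (200): use full 550 ; 700 kWh to go.
Take 150 from Source T at 210 ; need 550 more.
Source 28 (250): take the remaining 550 ; done.
Cost = 600×30 + 1150×90 + 550×200 + 150×210 + 550×250 = 400500.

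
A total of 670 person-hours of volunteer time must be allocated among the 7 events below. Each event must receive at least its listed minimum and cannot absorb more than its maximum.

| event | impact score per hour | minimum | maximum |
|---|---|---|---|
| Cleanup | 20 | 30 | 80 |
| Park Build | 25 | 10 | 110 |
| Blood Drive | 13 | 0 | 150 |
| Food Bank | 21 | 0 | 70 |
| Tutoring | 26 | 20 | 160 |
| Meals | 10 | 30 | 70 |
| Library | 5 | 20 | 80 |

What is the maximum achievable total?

12780

Meeting every minimum uses 30+10+0+0+20+30+20 = 110 person-hours, leaving 560.
Highest impact score per hour first: Tutoring 26 > Park Build 25 > Food Bank 21 > Cleanup 20 > Blood Drive 13 > Meals 10 > Library 5.
Give Tutoring 140 more to hit its cap of 160 — 420 left.
Park Build: +100 to 110 (cap) — 320 left.
Give Food Bank 70 more to hit its cap of 70 — 250 left.
Give Cleanup 50 more to hit its cap of 80 — 200 left.
Blood Drive: +150 to 150 (cap) — 50 left.
Meals: +40 to 70 (cap) — 10 left.
Library has room for 60 more but only 10 remain, so it gets 30.
Total = 20×80 + 25×110 + 13×150 + 21×70 + 26×160 + 10×70 + 5×30 = 12780.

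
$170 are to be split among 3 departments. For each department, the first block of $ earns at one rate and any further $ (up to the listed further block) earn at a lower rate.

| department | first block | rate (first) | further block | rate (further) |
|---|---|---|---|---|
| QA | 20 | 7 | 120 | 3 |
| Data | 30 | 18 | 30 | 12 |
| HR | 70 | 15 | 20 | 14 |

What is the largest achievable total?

Rank every tier by rate: Data/first 18 > HR/first 15 > HR/second 14 > Data/second 12 > QA/first 7 > QA/second 3.
Fill Data first block (30 at 18) — 140 left.
HR/first (15): +70 — 70 left.
Fill HR second block (20 at 14) — 50 left.
Data second at 12: fill all 30 — 20 left.
QA first at 7: fill all 20 — 0 left.
Total = 18×30 + 15×70 + 14×20 + 12×30 + 7×20 = 2370.

2370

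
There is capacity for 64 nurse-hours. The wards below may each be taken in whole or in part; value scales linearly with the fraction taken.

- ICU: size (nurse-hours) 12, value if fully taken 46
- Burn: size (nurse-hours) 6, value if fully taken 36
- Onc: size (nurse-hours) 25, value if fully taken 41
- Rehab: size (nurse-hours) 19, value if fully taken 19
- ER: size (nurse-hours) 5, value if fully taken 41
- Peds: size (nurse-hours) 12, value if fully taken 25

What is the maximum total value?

193

Sort by value density: ER 41/5≈8.2, Burn 36/6≈6, ICU 46/12≈3.83, Peds 25/12≈2.08, Onc 41/25≈1.64, Rehab 19/19≈1.
ER: take in full, 5 nurse-hours for value 41 ; 59 left.
All 6 nurse-hours of Burn fit (value 36) ; 53 remain.
All 12 nurse-hours of ICU fit (value 46) ; 41 remain.
Take all of Peds (12 nurse-hours, value 25) ; 29 nurse-hours left.
All 25 nurse-hours of Onc fit (value 41) ; 4 remain.
Fill the last 4 nurse-hours with part of Rehab: 4/19 of it earns 4.
Total value = 193.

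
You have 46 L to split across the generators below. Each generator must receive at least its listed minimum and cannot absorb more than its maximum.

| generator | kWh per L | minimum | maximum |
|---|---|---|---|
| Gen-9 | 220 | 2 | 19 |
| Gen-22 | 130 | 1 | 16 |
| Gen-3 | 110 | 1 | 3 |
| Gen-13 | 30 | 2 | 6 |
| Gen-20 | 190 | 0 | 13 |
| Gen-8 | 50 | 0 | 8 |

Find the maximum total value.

Meeting every minimum uses 2+1+1+2+0+0 = 6 L, leaving 40.
Highest kWh per L first: Gen-9 220 > Gen-20 190 > Gen-22 130 > Gen-3 110 > Gen-8 50 > Gen-13 30.
Gen-9: +17 to 19 (cap) → 23 left.
Gen-20 takes 13 more to reach its cap of 13 → 10 left.
Only 10 left; Gen-22 takes them to reach 11.
Total = 220×19 + 130×11 + 110×1 + 30×2 + 190×13 = 8250.

8250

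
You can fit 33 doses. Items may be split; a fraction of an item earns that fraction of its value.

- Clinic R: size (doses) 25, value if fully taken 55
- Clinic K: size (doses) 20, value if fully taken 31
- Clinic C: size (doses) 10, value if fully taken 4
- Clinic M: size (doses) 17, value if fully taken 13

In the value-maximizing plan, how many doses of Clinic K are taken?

Sort by value density: Clinic R 55/25≈2.2, Clinic K 31/20≈1.55, Clinic M 13/17≈0.765, Clinic C 4/10≈0.4.
Clinic R: take in full, 25 doses for value 55 — 8 left.
8 doses left: a 8/20 share of Clinic K gives 31×8/20 = 12.4.

8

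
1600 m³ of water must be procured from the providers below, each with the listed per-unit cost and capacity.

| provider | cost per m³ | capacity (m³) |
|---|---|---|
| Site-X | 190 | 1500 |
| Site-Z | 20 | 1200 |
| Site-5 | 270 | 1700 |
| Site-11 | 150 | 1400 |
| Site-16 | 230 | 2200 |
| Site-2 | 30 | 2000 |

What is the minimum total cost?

36000

Cheapest first:
Site-Z (20): use full 1200 ; 400 m³ to go.
Site-2 (30): take the remaining 400 ; done.
Site-11, Site-X, Site-16, Site-5: unused.
Cost = 1200×20 + 400×30 = 36000.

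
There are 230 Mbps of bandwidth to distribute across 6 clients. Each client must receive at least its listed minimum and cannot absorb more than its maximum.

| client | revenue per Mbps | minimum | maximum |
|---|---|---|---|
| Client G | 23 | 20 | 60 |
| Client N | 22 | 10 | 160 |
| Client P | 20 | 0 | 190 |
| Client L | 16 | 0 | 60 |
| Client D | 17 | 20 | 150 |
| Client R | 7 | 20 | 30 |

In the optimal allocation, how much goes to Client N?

130

Meeting every minimum uses 20+10+0+0+20+20 = 70 Mbps, leaving 160.
Order the clients by revenue per Mbps: Client G 23 > Client N 22 > Client P 20 > Client D 17 > Client L 16 > Client R 7.
Client G: +40 to 60 (cap) ; 120 left.
Client N: +120 (room for 150) → 130. Pool exhausted.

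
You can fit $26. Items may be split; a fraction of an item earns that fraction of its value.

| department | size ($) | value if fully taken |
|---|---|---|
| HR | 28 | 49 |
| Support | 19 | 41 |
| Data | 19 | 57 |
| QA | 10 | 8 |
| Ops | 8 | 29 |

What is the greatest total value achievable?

Rank by value-to-size ratio: Ops 29/8≈3.62, Data 57/19≈3, Support 41/19≈2.16, HR 49/28≈1.75, QA 8/10≈0.8.
Take all of Ops (8 $, value 29) ; 18 $ left.
Fill the last 18 $ with part of Data: 18/19 of it earns 54.
Total value = 83.

83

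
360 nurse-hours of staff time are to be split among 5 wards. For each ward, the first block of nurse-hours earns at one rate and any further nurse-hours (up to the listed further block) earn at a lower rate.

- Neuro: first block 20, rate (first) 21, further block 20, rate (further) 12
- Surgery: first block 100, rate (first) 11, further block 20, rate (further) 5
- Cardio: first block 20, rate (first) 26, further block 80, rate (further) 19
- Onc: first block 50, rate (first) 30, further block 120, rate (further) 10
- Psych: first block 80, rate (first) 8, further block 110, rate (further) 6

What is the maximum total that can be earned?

Rank every tier by rate: Onc/first 30 > Cardio/first 26 > Neuro/first 21 > Cardio/second 19 > Neuro/second 12 > Surgery/first 11 > Onc/second 10 > Psych/first 8 > Psych/second 6 > Surgery/second 5.
Onc/first (30): +50 — 310 left.
Cardio/first (26): +20 — 290 left.
Fill Neuro first block (20 at 21) — 270 left.
Cardio/second (19): +80 — 190 left.
Fill Neuro second block (20 at 12) — 170 left.
Surgery first at 11: fill all 100 — 70 left.
Onc second at 10: only 70 left, fill 70.
Total = 30×50 + 26×20 + 21×20 + 19×80 + 12×20 + 11×100 + 10×70 = 6000.

6000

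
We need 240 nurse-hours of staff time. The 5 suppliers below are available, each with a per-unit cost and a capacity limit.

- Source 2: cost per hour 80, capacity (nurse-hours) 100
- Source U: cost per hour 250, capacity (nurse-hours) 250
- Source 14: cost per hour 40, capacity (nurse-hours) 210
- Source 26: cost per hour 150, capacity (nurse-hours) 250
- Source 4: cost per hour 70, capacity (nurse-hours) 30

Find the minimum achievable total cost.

Use suppliers in increasing cost order.
Take 210 from Source 14 at 40 ; need 30 more.
Source 4 (70): use full 30 ; 0 nurse-hours to go.
Source 2, Source 26, Source U: unused.
Cost = 210×40 + 30×70 = 10500.

10500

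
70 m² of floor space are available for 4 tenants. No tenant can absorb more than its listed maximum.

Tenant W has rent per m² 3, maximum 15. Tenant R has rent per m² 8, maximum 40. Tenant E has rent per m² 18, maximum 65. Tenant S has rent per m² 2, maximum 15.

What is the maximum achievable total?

Rank by rent per m²: Tenant E 18 > Tenant R 8 > Tenant W 3 > Tenant S 2.
Give Tenant E 65 to hit its cap of 65 ; 5 left.
Only 5 left; Tenant R takes them to reach 5.
Total = 8×5 + 18×65 = 1210.

1210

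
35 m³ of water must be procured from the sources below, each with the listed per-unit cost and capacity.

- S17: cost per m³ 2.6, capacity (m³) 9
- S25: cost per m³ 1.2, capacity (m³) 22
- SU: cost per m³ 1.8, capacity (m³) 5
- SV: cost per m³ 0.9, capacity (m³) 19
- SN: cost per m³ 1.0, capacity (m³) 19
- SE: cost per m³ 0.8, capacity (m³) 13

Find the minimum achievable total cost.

Cheapest first:
SE at 0.8: take all 13 m³ ; 22 still needed.
SV (0.9): use full 19 ; 3 m³ to go.
SN at 1.0: take 3 of its 19 ; requirement met.
S25, SU, S17: unused.
Cost = 13×0.8 + 19×0.9 + 3×1.0 = 30.5.

30.5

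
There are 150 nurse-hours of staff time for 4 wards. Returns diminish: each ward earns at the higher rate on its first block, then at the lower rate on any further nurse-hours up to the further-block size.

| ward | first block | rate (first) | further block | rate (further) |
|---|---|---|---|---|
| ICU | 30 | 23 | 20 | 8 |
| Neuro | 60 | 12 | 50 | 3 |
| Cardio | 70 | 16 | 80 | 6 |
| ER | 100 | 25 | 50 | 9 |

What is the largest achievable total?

3510

Order all 8 blocks by rate: ER/first 25 > ICU/first 23 > Cardio/first 16 > Neuro/first 12 > ER/second 9 > ICU/second 8 > Cardio/second 6 > Neuro/second 3.
Fill ER first block (100 at 25) ; 50 left.
ICU/first (23): +30 ; 20 left.
Cardio/first: +20 of 70 at 16; pool empty.
Total = 25×100 + 23×30 + 16×20 = 3510.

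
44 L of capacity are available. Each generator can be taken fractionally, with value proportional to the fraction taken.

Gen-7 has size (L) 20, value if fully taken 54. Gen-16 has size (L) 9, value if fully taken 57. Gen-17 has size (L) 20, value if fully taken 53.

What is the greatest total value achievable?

Best value per unit of size first: Gen-16 57/9≈6.33, Gen-7 54/20≈2.7, Gen-17 53/20≈2.65.
All 9 L of Gen-16 fit (value 57) → 35 remain.
All 20 L of Gen-7 fit (value 54) → 15 remain.
Fill the last 15 L with part of Gen-17: 15/20 of it earns 39.75.
Total value = 150.75.

150.75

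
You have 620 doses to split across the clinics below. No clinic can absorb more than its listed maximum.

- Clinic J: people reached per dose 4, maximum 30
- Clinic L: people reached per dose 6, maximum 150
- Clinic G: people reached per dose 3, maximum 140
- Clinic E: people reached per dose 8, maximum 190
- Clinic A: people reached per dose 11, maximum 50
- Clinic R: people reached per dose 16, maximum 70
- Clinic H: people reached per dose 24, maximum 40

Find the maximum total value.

Order the clinics by people reached per dose: Clinic H 24 > Clinic R 16 > Clinic A 11 > Clinic E 8 > Clinic L 6 > Clinic J 4 > Clinic G 3.
Clinic H: +40 to 40 (cap) ; 580 left.
Give Clinic R 70 to hit its cap of 70 ; 510 left.
Clinic A takes 50 to reach its cap of 50 ; 460 left.
Clinic E takes 190 to reach its cap of 190 ; 270 left.
Clinic L takes 150 to reach its cap of 150 ; 120 left.
Clinic J: +30 to 30 (cap) ; 90 left.
Clinic G: +90 (room for 140) → 90. Pool exhausted.
Total = 4×30 + 6×150 + 3×90 + 8×190 + 11×50 + 16×70 + 24×40 = 5440.

5440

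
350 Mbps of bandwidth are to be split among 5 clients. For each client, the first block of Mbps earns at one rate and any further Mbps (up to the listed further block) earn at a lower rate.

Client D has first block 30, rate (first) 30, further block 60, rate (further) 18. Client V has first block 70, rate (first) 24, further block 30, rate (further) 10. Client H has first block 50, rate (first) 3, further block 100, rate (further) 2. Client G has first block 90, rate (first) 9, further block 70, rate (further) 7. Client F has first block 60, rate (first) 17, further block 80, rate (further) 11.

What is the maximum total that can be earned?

Order all 10 blocks by rate: Client D/T1 30 > Client V/T1 24 > Client D/T2 18 > Client F/T1 17 > Client F/T2 11 > Client V/T2 10 > Client G/T1 9 > Client G/T2 7 > Client H/T1 3 > Client H/T2 2.
Client D/T1 (30): +30 → 320 left.
Client V/T1 (24): +70 → 250 left.
Client D T2 at 18: fill all 60 → 190 left.
Client F T1 at 17: fill all 60 → 130 left.
Fill Client F T2 block (80 at 11) → 50 left.
Client V T2 at 10: fill all 30 → 20 left.
20 remain; put them into Client G T1 at 9.
Total = 30×30 + 24×70 + 18×60 + 17×60 + 11×80 + 10×30 + 9×20 = 6040.

6040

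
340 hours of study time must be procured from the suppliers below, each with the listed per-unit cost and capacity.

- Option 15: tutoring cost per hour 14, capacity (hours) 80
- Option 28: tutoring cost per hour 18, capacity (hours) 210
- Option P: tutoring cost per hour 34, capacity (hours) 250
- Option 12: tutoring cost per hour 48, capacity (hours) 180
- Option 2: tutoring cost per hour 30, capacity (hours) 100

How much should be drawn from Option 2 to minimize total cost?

Use suppliers in increasing cost order.
Option 15 at 14: take all 80 hours — 260 still needed.
Take 210 from Option 28 at 18 — need 50 more.
Option 2 (30): take the remaining 50 — done.
Option P, Option 12: unused.

50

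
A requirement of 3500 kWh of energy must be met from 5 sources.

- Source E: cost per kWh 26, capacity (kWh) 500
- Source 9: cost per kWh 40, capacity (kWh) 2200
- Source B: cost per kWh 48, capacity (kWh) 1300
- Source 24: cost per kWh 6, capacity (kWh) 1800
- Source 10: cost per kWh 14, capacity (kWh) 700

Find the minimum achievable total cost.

Use sources in increasing cost order.
Take 1800 from Source 24 at 6 → need 1700 more.
Take 700 from Source 10 at 14 → need 1000 more.
Source E (26): use full 500 → 500 kWh to go.
Source 9 (40): take the remaining 500 → done.
Source B: unused.
Cost = 1800×6 + 700×14 + 500×26 + 500×40 = 53600.

53600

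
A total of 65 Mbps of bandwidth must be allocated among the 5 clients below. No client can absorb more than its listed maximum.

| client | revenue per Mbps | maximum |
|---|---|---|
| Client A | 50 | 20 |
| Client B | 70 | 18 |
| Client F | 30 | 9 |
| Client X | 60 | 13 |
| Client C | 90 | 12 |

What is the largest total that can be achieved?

Rank by revenue per Mbps: Client C 90 > Client B 70 > Client X 60 > Client A 50 > Client F 30.
Client C: +12 to 12 (cap) — 53 left.
Client B: +18 to 18 (cap) — 35 left.
Client X: +13 to 13 (cap) — 22 left.
Client A takes 20 to reach its cap of 20 — 2 left.
Only 2 left; Client F takes them to reach 2.
Total = 50×20 + 70×18 + 30×2 + 60×13 + 90×12 = 4180.

4180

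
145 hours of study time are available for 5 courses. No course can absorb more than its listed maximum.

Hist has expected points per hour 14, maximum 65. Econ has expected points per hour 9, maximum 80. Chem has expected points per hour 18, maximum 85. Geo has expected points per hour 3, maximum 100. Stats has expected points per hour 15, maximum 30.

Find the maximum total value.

Order the courses by expected points per hour: Chem 18 > Stats 15 > Hist 14 > Econ 9 > Geo 3.
Chem takes 85 to reach its cap of 85 → 60 left.
Stats takes 30 to reach its cap of 30 → 30 left.
Only 30 left; Hist takes them to reach 30.
Total = 14×30 + 18×85 + 15×30 = 2400.

2400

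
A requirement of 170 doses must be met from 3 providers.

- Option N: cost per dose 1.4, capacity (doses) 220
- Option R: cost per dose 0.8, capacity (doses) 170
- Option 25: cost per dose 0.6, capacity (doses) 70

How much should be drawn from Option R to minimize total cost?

Cheapest first:
Option 25 at 0.6: take all 70 doses ; 100 still needed.
Option R (0.8): take the remaining 100 ; done.
Option N: unused.

100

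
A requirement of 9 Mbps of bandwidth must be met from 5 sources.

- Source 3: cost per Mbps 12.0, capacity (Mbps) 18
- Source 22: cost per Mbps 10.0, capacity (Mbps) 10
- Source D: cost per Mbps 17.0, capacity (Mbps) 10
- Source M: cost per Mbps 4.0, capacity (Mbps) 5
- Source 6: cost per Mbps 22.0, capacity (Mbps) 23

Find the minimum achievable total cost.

60

Use sources in increasing cost order.
Source M (4.0): use full 5 — 4 Mbps to go.
Source 22 (10.0): take the remaining 4 — done.
Source 3, Source D, Source 6: unused.
Cost = 5×4.0 + 4×10.0 = 60.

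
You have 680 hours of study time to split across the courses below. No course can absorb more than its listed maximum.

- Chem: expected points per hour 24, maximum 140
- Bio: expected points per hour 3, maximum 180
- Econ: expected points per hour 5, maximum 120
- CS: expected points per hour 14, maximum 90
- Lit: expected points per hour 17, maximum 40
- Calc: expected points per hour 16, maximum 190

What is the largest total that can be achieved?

Order the courses by expected points per hour: Chem 24 > Lit 17 > Calc 16 > CS 14 > Econ 5 > Bio 3.
Chem takes 140 to reach its cap of 140 — 540 left.
Lit takes 40 to reach its cap of 40 — 500 left.
Give Calc 190 to hit its cap of 190 — 310 left.
Give CS 90 to hit its cap of 90 — 220 left.
Give Econ 120 to hit its cap of 120 — 100 left.
Bio has room for 180 but only 100 remain, so it gets 100.
Total = 24×140 + 3×100 + 5×120 + 14×90 + 17×40 + 16×190 = 9240.

9240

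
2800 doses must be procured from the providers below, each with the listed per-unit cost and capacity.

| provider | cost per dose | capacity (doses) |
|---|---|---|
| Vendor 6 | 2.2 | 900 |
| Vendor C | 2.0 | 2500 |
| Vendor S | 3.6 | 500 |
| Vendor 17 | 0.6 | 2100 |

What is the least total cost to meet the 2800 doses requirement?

2660

Fill from the cheapest provider first.
Take 2100 from Vendor 17 at 0.6 ; need 700 more.
Take 700 from Vendor C at 2.0 to finish.
Vendor 6, Vendor S: unused.
Cost = 2100×0.6 + 700×2.0 = 2660.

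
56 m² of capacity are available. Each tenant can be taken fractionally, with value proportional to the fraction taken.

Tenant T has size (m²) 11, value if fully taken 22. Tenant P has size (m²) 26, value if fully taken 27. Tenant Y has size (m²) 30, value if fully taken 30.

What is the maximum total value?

Sort by value density: Tenant T 22/11≈2, Tenant P 27/26≈1.04, Tenant Y 30/30≈1.
Tenant T: take in full, 11 m² for value 22 — 45 left.
All 26 m² of Tenant P fit (value 27) — 19 remain.
19 m² left: a 19/30 share of Tenant Y gives 30×19/30 = 19.
Total value = 68.

68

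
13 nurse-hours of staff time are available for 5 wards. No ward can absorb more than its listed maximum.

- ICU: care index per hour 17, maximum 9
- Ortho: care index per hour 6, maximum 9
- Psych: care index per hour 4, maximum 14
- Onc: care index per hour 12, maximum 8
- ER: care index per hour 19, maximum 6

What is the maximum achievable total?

Order the wards by care index per hour: ER 19 > ICU 17 > Onc 12 > Ortho 6 > Psych 4.
ER takes 6 to reach its cap of 6 ; 7 left.
ICU has room for 9 but only 7 remain, so it gets 7.
Total = 17×7 + 19×6 = 233.

233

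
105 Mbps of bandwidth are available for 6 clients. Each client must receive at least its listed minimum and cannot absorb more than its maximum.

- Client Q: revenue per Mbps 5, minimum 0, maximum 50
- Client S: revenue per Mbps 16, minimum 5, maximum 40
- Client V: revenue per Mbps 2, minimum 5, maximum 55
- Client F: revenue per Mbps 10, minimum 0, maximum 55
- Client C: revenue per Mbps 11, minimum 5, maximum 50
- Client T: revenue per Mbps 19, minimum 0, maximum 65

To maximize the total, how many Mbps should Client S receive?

Meeting every minimum uses 0+5+5+0+5+0 = 15 Mbps, leaving 90.
Rank by revenue per Mbps: Client T 19 > Client S 16 > Client C 11 > Client F 10 > Client Q 5 > Client V 2.
Client T: +65 to 65 (cap) ; 25 left.
Client S has room for 35 more but only 25 remain, so it gets 30.

30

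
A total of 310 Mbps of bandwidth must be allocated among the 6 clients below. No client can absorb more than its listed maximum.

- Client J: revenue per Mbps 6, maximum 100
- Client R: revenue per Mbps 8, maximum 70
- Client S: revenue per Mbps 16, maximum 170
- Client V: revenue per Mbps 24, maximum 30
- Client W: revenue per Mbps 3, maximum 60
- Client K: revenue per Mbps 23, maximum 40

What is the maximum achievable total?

4920

Highest revenue per Mbps first: Client V 24 > Client K 23 > Client S 16 > Client R 8 > Client J 6 > Client W 3.
Give Client V 30 to hit its cap of 30 ; 280 left.
Give Client K 40 to hit its cap of 40 ; 240 left.
Give Client S 170 to hit its cap of 170 ; 70 left.
Client R takes 70 to reach its cap of 70 ; 0 left.
Total = 8×70 + 16×170 + 24×30 + 23×40 = 4920.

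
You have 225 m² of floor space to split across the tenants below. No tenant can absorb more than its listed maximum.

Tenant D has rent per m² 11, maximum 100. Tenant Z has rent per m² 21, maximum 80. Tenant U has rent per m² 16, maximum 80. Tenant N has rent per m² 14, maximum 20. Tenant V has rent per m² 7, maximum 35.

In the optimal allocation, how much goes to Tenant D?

Highest rent per m² first: Tenant Z 21 > Tenant U 16 > Tenant N 14 > Tenant D 11 > Tenant V 7.
Give Tenant Z 80 to hit its cap of 80 — 145 left.
Give Tenant U 80 to hit its cap of 80 — 65 left.
Give Tenant N 20 to hit its cap of 20 — 45 left.
Tenant D has room for 100 but only 45 remain, so it gets 45.

45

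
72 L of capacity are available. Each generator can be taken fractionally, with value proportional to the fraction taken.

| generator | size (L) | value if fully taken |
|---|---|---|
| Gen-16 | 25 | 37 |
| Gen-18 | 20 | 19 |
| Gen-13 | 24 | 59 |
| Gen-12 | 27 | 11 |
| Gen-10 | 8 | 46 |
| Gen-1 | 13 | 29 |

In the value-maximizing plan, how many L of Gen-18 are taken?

Best value per unit of size first: Gen-10 46/8≈5.75, Gen-13 59/24≈2.46, Gen-1 29/13≈2.23, Gen-16 37/25≈1.48, Gen-18 19/20≈0.95, Gen-12 11/27≈0.407.
Take all of Gen-10 (8 L, value 46) — 64 L left.
Take all of Gen-13 (24 L, value 59) — 40 L left.
Take all of Gen-1 (13 L, value 29) — 27 L left.
All 25 L of Gen-16 fit (value 37) — 2 remain.
Fill the last 2 L with part of Gen-18: 2/20 of it earns 1.9.

2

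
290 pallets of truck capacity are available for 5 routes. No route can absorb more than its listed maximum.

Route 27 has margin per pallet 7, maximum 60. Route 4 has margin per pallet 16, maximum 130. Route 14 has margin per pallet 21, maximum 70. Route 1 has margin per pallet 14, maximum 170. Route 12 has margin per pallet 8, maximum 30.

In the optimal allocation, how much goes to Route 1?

90

Highest margin per pallet first: Route 14 21 > Route 4 16 > Route 1 14 > Route 12 8 > Route 27 7.
Route 14: +70 to 70 (cap) → 220 left.
Give Route 4 130 to hit its cap of 130 → 90 left.
Route 1: +90 (room for 170) → 90. Pool exhausted.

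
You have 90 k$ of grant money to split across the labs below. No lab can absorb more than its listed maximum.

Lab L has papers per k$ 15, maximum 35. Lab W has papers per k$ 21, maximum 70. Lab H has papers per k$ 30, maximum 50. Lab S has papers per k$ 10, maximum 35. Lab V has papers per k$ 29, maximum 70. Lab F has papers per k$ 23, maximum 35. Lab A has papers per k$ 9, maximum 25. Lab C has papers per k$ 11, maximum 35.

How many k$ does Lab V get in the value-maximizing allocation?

40

Order the labs by papers per k$: Lab H 30 > Lab V 29 > Lab F 23 > Lab W 21 > Lab L 15 > Lab C 11 > Lab S 10 > Lab A 9.
Lab H: +50 to 50 (cap) — 40 left.
Lab V: +40 (room for 70) → 40. Pool exhausted.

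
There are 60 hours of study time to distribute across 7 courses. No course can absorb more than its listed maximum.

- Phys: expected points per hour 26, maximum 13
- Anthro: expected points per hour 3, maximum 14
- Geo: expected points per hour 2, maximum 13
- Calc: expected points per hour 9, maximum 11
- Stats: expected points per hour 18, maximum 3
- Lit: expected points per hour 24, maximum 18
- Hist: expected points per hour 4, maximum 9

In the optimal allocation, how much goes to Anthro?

Rank by expected points per hour: Phys 26 > Lit 24 > Stats 18 > Calc 9 > Hist 4 > Anthro 3 > Geo 2.
Give Phys 13 to hit its cap of 13 ; 47 left.
Lit: +18 to 18 (cap) ; 29 left.
Stats: +3 to 3 (cap) ; 26 left.
Give Calc 11 to hit its cap of 11 ; 15 left.
Give Hist 9 to hit its cap of 9 ; 6 left.
Anthro has room for 14 but only 6 remain, so it gets 6.

6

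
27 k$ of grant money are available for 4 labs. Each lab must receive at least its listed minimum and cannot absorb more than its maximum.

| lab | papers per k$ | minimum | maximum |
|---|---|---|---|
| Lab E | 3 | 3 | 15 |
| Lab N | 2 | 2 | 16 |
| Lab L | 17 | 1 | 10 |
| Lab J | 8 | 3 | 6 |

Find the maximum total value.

249

Meeting every minimum uses 3+2+1+3 = 9 k$, leaving 18.
Order the labs by papers per k$: Lab L 17 > Lab J 8 > Lab E 3 > Lab N 2.
Give Lab L 9 more to hit its cap of 10 — 9 left.
Give Lab J 3 more to hit its cap of 6 — 6 left.
Only 6 left; Lab E takes them to reach 9.
Total = 3×9 + 2×2 + 17×10 + 8×6 = 249.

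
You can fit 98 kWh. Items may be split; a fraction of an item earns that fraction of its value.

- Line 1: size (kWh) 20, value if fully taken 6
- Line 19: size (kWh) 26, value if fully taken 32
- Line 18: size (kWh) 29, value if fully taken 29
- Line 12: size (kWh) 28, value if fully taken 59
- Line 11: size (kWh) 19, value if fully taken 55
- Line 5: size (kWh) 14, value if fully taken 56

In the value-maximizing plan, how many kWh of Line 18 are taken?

11

Best value per unit of size first: Line 5 56/14≈4, Line 11 55/19≈2.89, Line 12 59/28≈2.11, Line 19 32/26≈1.23, Line 18 29/29≈1, Line 1 6/20≈0.3.
Line 5: take in full, 14 kWh for value 56 — 84 left.
Line 11: take in full, 19 kWh for value 55 — 65 left.
All 28 kWh of Line 12 fit (value 59) — 37 remain.
Line 19: take in full, 26 kWh for value 32 — 11 left.
Fill the last 11 kWh with part of Line 18: 11/29 of it earns 11.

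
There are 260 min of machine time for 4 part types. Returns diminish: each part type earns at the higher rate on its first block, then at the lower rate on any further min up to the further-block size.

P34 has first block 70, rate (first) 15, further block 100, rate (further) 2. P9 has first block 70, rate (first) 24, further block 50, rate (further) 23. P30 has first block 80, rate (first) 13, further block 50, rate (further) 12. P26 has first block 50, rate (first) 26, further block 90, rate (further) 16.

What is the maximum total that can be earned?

5570

Treat each block as its own option and order by rate: P26/first 26 > P9/first 24 > P9/second 23 > P26/second 16 > P34/first 15 > P30/first 13 > P30/second 12 > P34/second 2.
P26/first (26): +50 ; 210 left.
P9/first (24): +70 ; 140 left.
P9/second (23): +50 ; 90 left.
P26/second (16): +90 ; 0 left.
Total = 26×50 + 24×70 + 23×50 + 16×90 = 5570.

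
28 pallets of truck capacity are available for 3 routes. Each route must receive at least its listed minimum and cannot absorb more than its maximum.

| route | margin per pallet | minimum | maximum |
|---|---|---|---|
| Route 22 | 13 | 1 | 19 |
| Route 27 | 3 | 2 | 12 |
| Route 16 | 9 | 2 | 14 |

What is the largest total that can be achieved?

Meeting every minimum uses 1+2+2 = 5 pallets, leaving 23.
Order the routes by margin per pallet: Route 22 13 > Route 16 9 > Route 27 3.
Route 22: +18 to 19 (cap) → 5 left.
Route 16: +5 (room for 12) → 7. Pool exhausted.
Total = 13×19 + 3×2 + 9×7 = 316.

316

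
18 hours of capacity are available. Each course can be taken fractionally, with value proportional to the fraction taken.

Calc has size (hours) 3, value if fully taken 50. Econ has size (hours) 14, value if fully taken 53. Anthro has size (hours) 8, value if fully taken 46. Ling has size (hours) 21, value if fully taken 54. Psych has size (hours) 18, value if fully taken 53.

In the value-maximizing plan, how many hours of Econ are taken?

Sort by value density: Calc 50/3≈16.7, Anthro 46/8≈5.75, Econ 53/14≈3.79, Psych 53/18≈2.94, Ling 54/21≈2.57.
Calc: take in full, 3 hours for value 50 → 15 left.
Take all of Anthro (8 hours, value 46) → 7 hours left.
Only 7 hours remain; take 7/14 of Econ for value 53×7/14 = 26.5.

7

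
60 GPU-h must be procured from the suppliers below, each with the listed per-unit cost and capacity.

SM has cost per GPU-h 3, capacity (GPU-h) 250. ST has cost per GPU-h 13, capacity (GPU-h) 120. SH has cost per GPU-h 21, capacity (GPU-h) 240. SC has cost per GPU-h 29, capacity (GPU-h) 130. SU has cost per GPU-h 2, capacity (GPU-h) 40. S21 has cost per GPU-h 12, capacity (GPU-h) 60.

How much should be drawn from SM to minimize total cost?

Cheapest first:
SU at 2: take all 40 GPU-h ; 20 still needed.
SM at 3: take 20 of its 250 ; requirement met.
S21, ST, SH, SC: unused.

20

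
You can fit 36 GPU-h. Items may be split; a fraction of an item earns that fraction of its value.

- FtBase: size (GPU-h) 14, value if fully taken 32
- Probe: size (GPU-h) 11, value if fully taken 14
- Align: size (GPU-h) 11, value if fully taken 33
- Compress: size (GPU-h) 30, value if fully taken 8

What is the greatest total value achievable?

Rank by value-to-size ratio: Align 33/11≈3, FtBase 32/14≈2.29, Probe 14/11≈1.27, Compress 8/30≈0.267.
Align: take in full, 11 GPU-h for value 33 ; 25 left.
All 14 GPU-h of FtBase fit (value 32) ; 11 remain.
All 11 GPU-h of Probe fit (value 14) ; 0 remain.
Total value = 79.

79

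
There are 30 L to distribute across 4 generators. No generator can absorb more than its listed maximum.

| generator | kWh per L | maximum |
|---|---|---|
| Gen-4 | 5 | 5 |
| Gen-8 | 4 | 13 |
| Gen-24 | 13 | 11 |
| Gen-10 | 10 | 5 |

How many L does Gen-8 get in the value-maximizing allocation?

9

Highest kWh per L first: Gen-24 13 > Gen-10 10 > Gen-4 5 > Gen-8 4.
Gen-24 takes 11 to reach its cap of 11 → 19 left.
Gen-10: +5 to 5 (cap) → 14 left.
Give Gen-4 5 to hit its cap of 5 → 9 left.
Gen-8: +9 (room for 13) → 9. Pool exhausted.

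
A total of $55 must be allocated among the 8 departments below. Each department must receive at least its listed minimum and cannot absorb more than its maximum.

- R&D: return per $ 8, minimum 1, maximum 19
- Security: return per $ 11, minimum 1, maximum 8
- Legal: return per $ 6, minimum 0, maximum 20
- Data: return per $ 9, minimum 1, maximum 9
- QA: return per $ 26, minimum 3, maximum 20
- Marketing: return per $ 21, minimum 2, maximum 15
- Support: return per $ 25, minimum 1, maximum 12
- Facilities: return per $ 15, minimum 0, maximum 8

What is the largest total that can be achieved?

1238

Meeting every minimum uses 1+1+0+1+3+2+1+0 = 9 $, leaving 46.
Rank by return per $: QA 26 > Support 25 > Marketing 21 > Facilities 15 > Security 11 > Data 9 > R&D 8 > Legal 6.
Give QA 17 more to hit its cap of 20 — 29 left.
Give Support 11 more to hit its cap of 12 — 18 left.
Marketing takes 13 more to reach its cap of 15 — 5 left.
Only 5 left; Facilities takes them to reach 5.
Total = 8×1 + 11×1 + 9×1 + 26×20 + 21×15 + 25×12 + 15×5 = 1238.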